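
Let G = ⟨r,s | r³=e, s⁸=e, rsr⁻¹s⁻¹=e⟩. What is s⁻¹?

The order of s is 8 (smallest k with sᵏ = e), so s⁻¹ = s⁷ = s⁷.
Check: s · (s⁷) → s · s⁷ = e, giving e as required.

Answer: s⁷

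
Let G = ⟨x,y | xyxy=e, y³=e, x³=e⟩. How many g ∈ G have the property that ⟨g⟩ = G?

⟨g⟩ = G would require ord(g) = |G| = 12, but the maximum element order in G is 3 < 12. So G is not cyclic and no single element generates it: the count is 0.

Answer: 0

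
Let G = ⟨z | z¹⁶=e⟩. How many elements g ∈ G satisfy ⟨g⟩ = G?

G is cyclic of order 16. An element generates G iff its order is 16, and a cyclic group of order 16 has exactly φ(16) = 8 such elements.

Answer: 8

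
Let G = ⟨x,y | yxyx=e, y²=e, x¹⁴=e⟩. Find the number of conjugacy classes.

The conjugacy classes (representative and size) are:
  [e] (size 1), [x¹³] (size 2), [x²] (size 2), [x³] (size 2), [x¹⁰] (size 2), [x⁵] (size 2), [x⁸] (size 2), [x⁷] (size 1), [x⁶y] (size 7), [x⁹y] (size 7).
Class equation: 1 + 2 + 2 + 2 + 2 + 2 + 2 + 1 + 7 + 7 = 28 = |G|. So G has 10 conjugacy classes.

Answer: 10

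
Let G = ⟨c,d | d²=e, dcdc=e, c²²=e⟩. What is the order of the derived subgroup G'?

G' = [G, G] is generated by all commutators. The generator-pair commutators are: [c, d] = c².
The subgroup they normally generate is {e, c², c⁴, c⁶, c⁸, c¹⁰, c¹², c¹⁴, c¹⁶, c¹⁸, c²⁰}, of order 11.
Check: |G/G'| = 44/11 = 4 is the order of the abelianisation.

Answer: 11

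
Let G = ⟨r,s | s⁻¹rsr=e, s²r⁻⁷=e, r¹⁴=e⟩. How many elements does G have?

Enumerate words in the generators, reducing via the relations: the distinct elements are
  {e, r, s, rs, r², r³, r⁴, r⁵, r⁶, r⁷, r⁸, r⁹, r²s, r³s, r¹², r¹³, r¹¹, r¹⁰, r⁴s, r⁵s, r⁶s, s⁻¹, rs⁻¹, r²s⁻¹, r³s⁻¹, r⁴s⁻¹, r⁵s⁻¹, r⁶s⁻¹}.
No further products give new elements, so |G| = 28.

Answer: 28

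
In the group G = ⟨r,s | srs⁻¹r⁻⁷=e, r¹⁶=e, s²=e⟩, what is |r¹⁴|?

Compute successive powers until reaching e:
  (r¹⁴)¹ = r¹⁴, (r¹⁴)² = r¹², (r¹⁴)³ = r¹⁰, (r¹⁴)⁴ = r⁸, (r¹⁴)⁵ = r⁶, (r¹⁴)⁶ = r⁴, (r¹⁴)⁷ = r², (r¹⁴)⁸ = e.
The smallest positive k with (r¹⁴)ᵏ = e is 8.

Answer: 8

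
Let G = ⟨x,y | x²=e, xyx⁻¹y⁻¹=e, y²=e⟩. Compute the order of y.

Compute successive powers until reaching e:
  y¹ = y, y² = e.
The smallest positive k with yᵏ = e is 2.

Answer: 2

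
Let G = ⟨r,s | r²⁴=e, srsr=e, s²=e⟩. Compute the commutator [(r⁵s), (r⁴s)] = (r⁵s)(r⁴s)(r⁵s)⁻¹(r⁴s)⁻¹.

[(r⁵s), (r⁴s)] = (r⁵s)·(r⁴s)·(r⁵s)⁻¹·(r⁴s)⁻¹.
  (r⁵s) · (r⁴s) = r
  r · (r⁵s) = r⁶s
  (r⁶s) · (r⁴s) = r²

Answer: r²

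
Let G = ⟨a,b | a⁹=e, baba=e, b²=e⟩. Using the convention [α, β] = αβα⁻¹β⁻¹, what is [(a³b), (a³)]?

[(a³b), (a³)] = (a³b)·(a³)·(a³b)⁻¹·(a³)⁻¹.
  (a³b) · (a³) = b
  b · (a³b) = a⁶
  (a⁶) · (a⁶) = a³

Answer: a³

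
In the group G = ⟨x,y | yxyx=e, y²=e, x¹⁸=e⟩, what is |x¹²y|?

Compute successive powers until reaching e:
  (x¹²y)¹ = x¹²y, (x¹²y)² = e.
The smallest positive k with (x¹²y)ᵏ = e is 2.

Answer: 2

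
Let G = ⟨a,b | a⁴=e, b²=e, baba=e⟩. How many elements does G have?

Enumerate words in the generators, reducing via the relations: the distinct elements are
  {a, b, e, ab, a², a³, a²b, a³b}.
No further products give new elements, so |G| = 8.

Answer: 8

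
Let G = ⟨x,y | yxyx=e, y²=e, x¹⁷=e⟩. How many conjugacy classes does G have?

The conjugacy classes (representative and size) are:
  [e] (size 1), [x¹⁶] (size 2), [x²] (size 2), [x³] (size 2), [x¹³] (size 2), [x¹²] (size 2), [x⁶] (size 2), [x¹⁰] (size 2), [x⁹] (size 2), [x⁷y] (size 17).
Class equation: 1 + 2 + 2 + 2 + 2 + 2 + 2 + 2 + 2 + 17 = 34 = |G|. So G has 10 conjugacy classes.

Answer: 10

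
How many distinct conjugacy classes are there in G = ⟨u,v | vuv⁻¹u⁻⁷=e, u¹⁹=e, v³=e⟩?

The conjugacy classes (representative and size) are:
  [e] (size 1), [u¹¹] (size 3), [u¹⁴] (size 3), [u⁶] (size 3), [u¹⁷] (size 3), [u¹²] (size 3), [u¹⁰] (size 3), [u²v] (size 19), [u¹⁸v²] (size 19).
Class equation: 1 + 3 + 3 + 3 + 3 + 3 + 3 + 19 + 19 = 57 = |G|. So G has 9 conjugacy classes.

Answer: 9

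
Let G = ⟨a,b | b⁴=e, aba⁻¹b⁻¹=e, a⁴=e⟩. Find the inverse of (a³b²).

The order of (a³b²) is 4 (smallest k with (a³b²)ᵏ = e), so (a³b²)⁻¹ = (a³b²)³ = ab².
Check: (a³b²) · (ab²) → (a³b²) · a = b²;   (b²) · b² = e, giving e as required.

Answer: ab²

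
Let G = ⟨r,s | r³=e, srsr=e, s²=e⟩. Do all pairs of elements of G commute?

r·s = rs but s·r = r²s, so r·s ≠ s·r and G is not abelian.

Answer: No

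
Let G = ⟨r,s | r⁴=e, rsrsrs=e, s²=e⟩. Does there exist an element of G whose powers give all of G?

Every cyclic group is abelian. But r·s = rs while s·r = sr, so r·s ≠ s·r and G is not abelian. Hence G is not cyclic.

Answer: No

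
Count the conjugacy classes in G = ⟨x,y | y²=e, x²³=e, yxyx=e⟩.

The conjugacy classes (representative and size) are:
  [e] (size 1), [x] (size 2), [x²¹] (size 2), [x²⁰] (size 2), [x⁴] (size 2), [x¹⁸] (size 2), [x⁶] (size 2), [x¹⁶] (size 2), [x⁸] (size 2), [x⁹] (size 2), [x¹⁰] (size 2), [x¹²] (size 2), [x¹⁸y] (size 23).
Class equation: 1 + 2 + 2 + 2 + 2 + 2 + 2 + 2 + 2 + 2 + 2 + 2 + 23 = 46 = |G|. So G has 13 conjugacy classes.

Answer: 13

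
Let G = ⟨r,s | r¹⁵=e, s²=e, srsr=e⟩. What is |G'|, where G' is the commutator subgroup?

G' = [G, G] is generated by all commutators. The generator-pair commutators are: [r, s] = r².
The subgroup they normally generate is {e, r, r², r³, r⁴, r⁵, r⁶, r⁷, r⁸, r⁹, r¹⁰, r¹¹, r¹², r¹³, r¹⁴}, of order 15.
Check: |G/G'| = 30/15 = 2 is the order of the abelianisation.

Answer: 15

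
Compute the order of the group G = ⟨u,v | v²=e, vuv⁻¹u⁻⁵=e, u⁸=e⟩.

Enumerate words in the generators, reducing via the relations: the distinct elements are
  {e, u, v, uv, u², u³, u⁴, u⁵, u⁶, u⁷, u²v, u³v, u⁴v, u⁵v, u⁶v, u⁷v}.
No further products give new elements, so |G| = 16.

Answer: 16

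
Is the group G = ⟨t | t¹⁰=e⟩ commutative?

G has a single generator, so G is cyclic and hence abelian.

Answer: Yes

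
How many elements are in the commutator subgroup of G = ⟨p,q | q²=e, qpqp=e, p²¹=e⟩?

G' = [G, G] is generated by all commutators. The generator-pair commutators are: [p, q] = p².
The subgroup they normally generate is {e, p, p², p³, p⁴, p⁵, p⁶, p⁷, p⁸, p⁹, p¹⁰, p¹¹, p¹², p¹³, p¹⁴, p¹⁵, p¹⁶, p¹⁷, p¹⁸, p¹⁹, p²⁰}, of order 21.
Check: |G/G'| = 42/21 = 2 is the order of the abelianisation.

Answer: 21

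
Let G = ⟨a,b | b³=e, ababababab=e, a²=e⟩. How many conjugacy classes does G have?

The conjugacy classes (representative and size) are:
  [e] (size 1), [abab²abab²a] (size 15), [babab²a] (size 20), [ab²ab²a] (size 12), [b²abab²] (size 12).
Class equation: 1 + 15 + 20 + 12 + 12 = 60 = |G|. So G has 5 conjugacy classes.

Answer: 5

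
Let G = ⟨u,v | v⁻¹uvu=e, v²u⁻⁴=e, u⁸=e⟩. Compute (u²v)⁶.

Compute successive powers of (u²v), reducing at each step:
  (u²v)²: (u²v) · u² = v;   v · v = u⁴
  (u²v)³: (u⁴) · u² = u⁶;   (u⁶) · v = u²v⁻¹
  (u²v)⁴: (u²v⁻¹) · u² = v⁻¹;   (v⁻¹) · v = e
  (u²v)⁵: e · u² = u²;   (u²) · v = u²v
  (u²v)⁶: (u²v) · u² = v;   v · v = u⁴

Answer: u⁴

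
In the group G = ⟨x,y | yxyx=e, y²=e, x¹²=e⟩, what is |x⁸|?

Compute successive powers until reaching e:
  (x⁸)¹ = x⁸, (x⁸)² = x⁴, (x⁸)³ = e.
The smallest positive k with (x⁸)ᵏ = e is 3.

Answer: 3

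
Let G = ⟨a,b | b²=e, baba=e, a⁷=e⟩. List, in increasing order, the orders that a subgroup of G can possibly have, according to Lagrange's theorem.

|G| = 14 = 2 · 7. By Lagrange's theorem the order of any subgroup divides 14; the divisors of 14 are 1, 2, 7, 14.

Answer: 1, 2, 7, 14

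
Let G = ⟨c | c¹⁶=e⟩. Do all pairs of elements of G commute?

G has a single generator, so G is cyclic and hence abelian.

Answer: Yes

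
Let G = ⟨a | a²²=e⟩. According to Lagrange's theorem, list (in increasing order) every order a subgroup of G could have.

|G| = 22 = 2 · 11. By Lagrange's theorem the order of any subgroup divides 22; the divisors of 22 are 1, 2, 11, 22.

Answer: 1, 2, 11, 22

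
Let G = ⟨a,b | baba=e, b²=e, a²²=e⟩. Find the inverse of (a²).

The order of (a²) is 11 (smallest k with (a²)ᵏ = e), so (a²)⁻¹ = (a²)¹⁰ = a²⁰.
Check: (a²) · (a²⁰) → (a²) · a²⁰ = e, giving e as required.

Answer: a²⁰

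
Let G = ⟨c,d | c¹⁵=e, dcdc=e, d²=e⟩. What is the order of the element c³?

Compute successive powers until reaching e:
  (c³)¹ = c³, (c³)² = c⁶, (c³)³ = c⁹, (c³)⁴ = c¹², (c³)⁵ = e.
The smallest positive k with (c³)ᵏ = e is 5.

Answer: 5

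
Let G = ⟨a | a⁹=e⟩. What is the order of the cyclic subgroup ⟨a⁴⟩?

|⟨a⁴⟩| equals the order of a⁴. Compute successive powers until reaching e:
  (a⁴)¹ = a⁴, (a⁴)² = a⁸, (a⁴)³ = a³, (a⁴)⁴ = a⁷, (a⁴)⁵ = a², (a⁴)⁶ = a⁶, (a⁴)⁷ = a, (a⁴)⁸ = a⁵, (a⁴)⁹ = e.
The smallest positive k with (a⁴)ᵏ = e is 9, so |⟨a⁴⟩| = 9.

Answer: 9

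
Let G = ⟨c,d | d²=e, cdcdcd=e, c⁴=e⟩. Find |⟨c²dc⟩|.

|⟨c²dc⟩| equals the order of c²dc. Compute successive powers until reaching e:
  (c²dc)¹ = c²dc, (c²dc)² = c³dc², (c²dc)³ = e.
The smallest positive k with (c²dc)ᵏ = e is 3, so |⟨c²dc⟩| = 3.

Answer: 3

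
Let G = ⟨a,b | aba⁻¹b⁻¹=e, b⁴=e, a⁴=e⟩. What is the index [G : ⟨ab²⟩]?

First find ord(ab²) by computing successive powers:
  (ab²)¹ = ab², (ab²)² = a², (ab²)³ = a³b², (ab²)⁴ = e.
So |⟨ab²⟩| = ord(ab²) = 4. With |G| = 16, by Lagrange [G : ⟨ab²⟩] = 16/4 = 4.

Answer: 4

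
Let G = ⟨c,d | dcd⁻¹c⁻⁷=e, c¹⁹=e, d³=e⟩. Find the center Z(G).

An element z ∈ Z(G) iff z commutes with every generator.
For example e is central: e·c = c = c·e; e·d = d = d·e.
Whereas c ∉ Z(G) since c·d = cd ≠ c⁷d = d·c.
Checking each of the 57 elements this way gives Z(G) = {e}, of order 1.

Answer: {e}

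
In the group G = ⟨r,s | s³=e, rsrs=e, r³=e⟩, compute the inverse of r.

The order of r is 3 (smallest k with rᵏ = e), so r⁻¹ = r² = r².
Check: r · (r²) → r · r² = e, giving e as required.

Answer: r²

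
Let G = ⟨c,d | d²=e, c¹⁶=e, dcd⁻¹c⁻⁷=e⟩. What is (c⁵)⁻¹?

The order of (c⁵) is 16 (smallest k with (c⁵)ᵏ = e), so (c⁵)⁻¹ = (c⁵)¹⁵ = c¹¹.
Check: (c⁵) · (c¹¹) → (c⁵) · c¹¹ = e, giving e as required.

Answer: c¹¹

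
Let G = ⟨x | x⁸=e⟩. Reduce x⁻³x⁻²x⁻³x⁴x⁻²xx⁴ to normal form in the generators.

Multiply left to right, reducing at each step:
  (x⁵) · x⁻² = x³
  (x³) · x⁻³ = e
  e · x⁴ = x⁴
  (x⁴) · x⁻² = x²
  (x²) · x = x³
  (x³) · x⁴ = x⁷

Answer: x⁷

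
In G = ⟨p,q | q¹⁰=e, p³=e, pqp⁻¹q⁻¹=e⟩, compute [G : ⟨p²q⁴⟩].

First find ord(p²q⁴) by computing successive powers:
  (p²q⁴)¹ = p²q⁴, (p²q⁴)² = pq⁸, (p²q⁴)³ = q², (p²q⁴)⁴ = p²q⁶, (p²q⁴)⁵ = p, (p²q⁴)⁶ = q⁴, (p²q⁴)⁷ = p²q⁸, (p²q⁴)⁸ = pq², (p²q⁴)⁹ = q⁶, (p²q⁴)¹⁰ = p², (p²q⁴)¹¹ = pq⁴, (p²q⁴)¹² = q⁸, (p²q⁴)¹³ = p²q², (p²q⁴)¹⁴ = pq⁶, (p²q⁴)¹⁵ = e.
So |⟨p²q⁴⟩| = ord(p²q⁴) = 15. With |G| = 30, by Lagrange [G : ⟨p²q⁴⟩] = 30/15 = 2.

Answer: 2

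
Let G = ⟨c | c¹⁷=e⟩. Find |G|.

G is generated by a single element, so G is cyclic. The relator gives c¹⁷ = e and no smaller power is forced to be e, so the 17 powers {c, e, c², c³, c⁴, c⁵, c⁶, c⁷, c⁸, c⁹, c¹², c¹³, c¹¹, c¹⁰, c¹⁴, c¹⁵, c¹⁶} are distinct. Hence |G| = 17.

Answer: 17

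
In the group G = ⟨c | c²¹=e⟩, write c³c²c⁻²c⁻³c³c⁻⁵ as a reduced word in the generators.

Multiply left to right, reducing at each step:
  (c³) · c² = c⁵
  (c⁵) · c⁻² = c³
  (c³) · c⁻³ = e
  e · c³ = c³
  (c³) · c⁻⁵ = c¹⁹

Answer: c¹⁹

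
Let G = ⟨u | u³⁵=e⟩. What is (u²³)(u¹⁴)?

Compute (u²³) · (u¹⁴) by multiplying left to right and reducing via the relations at each step:
  (u²³) · u¹⁴ = u²

Answer: u²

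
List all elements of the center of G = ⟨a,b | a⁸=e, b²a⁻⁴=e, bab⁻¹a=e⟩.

An element z ∈ Z(G) iff z commutes with every generator.
For example a⁴ is central: (a⁴)·a = a⁵ = a·(a⁴); (a⁴)·b = b⁻¹ = b·(a⁴).
Whereas a ∉ Z(G) since a·b = ab ≠ a³b⁻¹ = b·a.
Checking each of the 16 elements this way gives Z(G) = {e, a⁴}, of order 2.

Answer: {e, a⁴}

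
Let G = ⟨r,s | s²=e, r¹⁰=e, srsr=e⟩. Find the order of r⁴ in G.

Compute successive powers until reaching e:
  (r⁴)¹ = r⁴, (r⁴)² = r⁸, (r⁴)³ = r², (r⁴)⁴ = r⁶, (r⁴)⁵ = e.
The smallest positive k with (r⁴)ᵏ = e is 5.

Answer: 5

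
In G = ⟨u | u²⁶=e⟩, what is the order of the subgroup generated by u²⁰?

|⟨u²⁰⟩| equals the order of u²⁰. Compute successive powers until reaching e:
  (u²⁰)¹ = u²⁰, (u²⁰)² = u¹⁴, (u²⁰)³ = u⁸, (u²⁰)⁴ = u², (u²⁰)⁵ = u²², (u²⁰)⁶ = u¹⁶, (u²⁰)⁷ = u¹⁰, (u²⁰)⁸ = u⁴, (u²⁰)⁹ = u²⁴, (u²⁰)¹⁰ = u¹⁸, (u²⁰)¹¹ = u¹², (u²⁰)¹² = u⁶, (u²⁰)¹³ = e.
The smallest positive k with (u²⁰)ᵏ = e is 13, so |⟨u²⁰⟩| = 13.

Answer: 13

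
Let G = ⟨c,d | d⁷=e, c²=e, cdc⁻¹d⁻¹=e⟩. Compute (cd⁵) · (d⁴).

Compute (cd⁵) · (d⁴) by multiplying left to right and reducing via the relations at each step:
  (cd⁵) · d⁴ = cd²

Answer: cd²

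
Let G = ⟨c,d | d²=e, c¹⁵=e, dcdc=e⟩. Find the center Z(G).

An element z ∈ Z(G) iff z commutes with every generator.
For example e is central: e·c = c = c·e; e·d = d = d·e.
Whereas c ∉ Z(G) since c·d = cd ≠ c¹⁴d = d·c.
Checking each of the 30 elements this way gives Z(G) = {e}, of order 1.

Answer: {e}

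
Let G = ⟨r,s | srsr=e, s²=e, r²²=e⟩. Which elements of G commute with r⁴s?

⟨r⁴s⟩ ⊆ C_G(r⁴s) since powers of r⁴s commute with r⁴s; so |C_G(r⁴s)| ≥ |⟨r⁴s⟩| = 2.
By orbit–stabilizer, |C_G(r⁴s)| = |G| / |conj. class of r⁴s| = 44 / 11 = 4.
The 4 elements commuting with r⁴s are {e, r¹¹, r⁴s, r¹⁵s}.

Answer: {e, r¹¹, r⁴s, r¹⁵s}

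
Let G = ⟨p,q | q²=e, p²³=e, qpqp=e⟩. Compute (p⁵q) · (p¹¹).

Compute (p⁵q) · (p¹¹) by multiplying left to right and reducing via the relations at each step:
  (p⁵q) · p¹¹ = p¹⁷q

Answer: p¹⁷q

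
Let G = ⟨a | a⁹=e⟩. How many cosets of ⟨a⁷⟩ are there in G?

First find ord(a⁷) by computing successive powers:
  (a⁷)¹ = a⁷, (a⁷)² = a⁵, (a⁷)³ = a³, (a⁷)⁴ = a, (a⁷)⁵ = a⁸, (a⁷)⁶ = a⁶, (a⁷)⁷ = a⁴, (a⁷)⁸ = a², (a⁷)⁹ = e.
So |⟨a⁷⟩| = ord(a⁷) = 9. With |G| = 9, by Lagrange [G : ⟨a⁷⟩] = 9/9 = 1.

Answer: 1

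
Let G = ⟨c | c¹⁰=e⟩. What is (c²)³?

Compute successive powers of (c²), reducing at each step:
  (c²)²: (c²) · c² = c⁴
  (c²)³: (c⁴) · c² = c⁶

Answer: c⁶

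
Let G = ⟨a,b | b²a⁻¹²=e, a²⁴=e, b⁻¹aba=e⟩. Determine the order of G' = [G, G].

G' = [G, G] is generated by all commutators. The generator-pair commutators are: [a, b] = a².
The subgroup they normally generate is {e, a², a⁴, a⁶, a⁸, a¹⁰, a¹², a¹⁴, a¹⁶, a¹⁸, a²⁰, a²²}, of order 12.
Check: |G/G'| = 48/12 = 4 is the order of the abelianisation.

Answer: 12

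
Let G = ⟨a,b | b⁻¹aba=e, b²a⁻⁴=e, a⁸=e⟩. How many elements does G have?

Enumerate words in the generators, reducing via the relations: the distinct elements are
  {a, b, e, ab, a², a³, a⁴, a⁵, a⁶, a⁷, a²b, a³b, b⁻¹, ab⁻¹, a²b⁻¹, a³b⁻¹}.
No further products give new elements, so |G| = 16.

Answer: 16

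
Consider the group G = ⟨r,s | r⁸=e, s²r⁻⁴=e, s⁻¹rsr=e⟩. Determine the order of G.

Enumerate words in the generators, reducing via the relations: the distinct elements are
  {e, r, s, rs, r², r³, r⁴, r⁵, r⁶, r⁷, r²s, r³s, s⁻¹, rs⁻¹, r²s⁻¹, r³s⁻¹}.
No further products give new elements, so |G| = 16.

Answer: 16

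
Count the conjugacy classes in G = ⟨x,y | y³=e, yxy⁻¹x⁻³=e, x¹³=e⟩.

The conjugacy classes (representative and size) are:
  [e] (size 1), [x] (size 3), [x⁵] (size 3), [x¹⁰] (size 3), [x⁸] (size 3), [x¹⁰y] (size 13), [x⁷y²] (size 13).
Class equation: 1 + 3 + 3 + 3 + 3 + 13 + 13 = 39 = |G|. So G has 7 conjugacy classes.

Answer: 7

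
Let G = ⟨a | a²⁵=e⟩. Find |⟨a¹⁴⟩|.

|⟨a¹⁴⟩| equals the order of a¹⁴. Compute successive powers until reaching e:
  (a¹⁴)¹ = a¹⁴, (a¹⁴)² = a³, (a¹⁴)³ = a¹⁷, (a¹⁴)⁴ = a⁶, (a¹⁴)⁵ = a²⁰, (a¹⁴)⁶ = a⁹, (a¹⁴)⁷ = a²³, (a¹⁴)⁸ = a¹², (a¹⁴)⁹ = a, (a¹⁴)¹⁰ = a¹⁵, (a¹⁴)¹¹ = a⁴, (a¹⁴)¹² = a¹⁸, (a¹⁴)¹³ = a⁷, (a¹⁴)¹⁴ = a²¹, (a¹⁴)¹⁵ = a¹⁰, (a¹⁴)¹⁶ = a²⁴, (a¹⁴)¹⁷ = a¹³, (a¹⁴)¹⁸ = a², (a¹⁴)¹⁹ = a¹⁶, (a¹⁴)²⁰ = a⁵, (a¹⁴)²¹ = a¹⁹, (a¹⁴)²² = a⁸, (a¹⁴)²³ = a²², (a¹⁴)²⁴ = a¹¹, (a¹⁴)²⁵ = e.
The smallest positive k with (a¹⁴)ᵏ = e is 25, so |⟨a¹⁴⟩| = 25.

Answer: 25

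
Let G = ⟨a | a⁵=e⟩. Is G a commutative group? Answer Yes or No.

G has a single generator, so G is cyclic and hence abelian.

Answer: Yes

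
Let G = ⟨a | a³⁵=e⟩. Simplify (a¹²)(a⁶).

Compute (a¹²) · (a⁶) by multiplying left to right and reducing via the relations at each step:
  (a¹²) · a⁶ = a¹⁸

Answer: a¹⁸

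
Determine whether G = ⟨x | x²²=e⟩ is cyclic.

|G| = 22. The element x has order 22 (its powers give 22 distinct elements), so ⟨x⟩ = G and G is cyclic.

Answer: Yes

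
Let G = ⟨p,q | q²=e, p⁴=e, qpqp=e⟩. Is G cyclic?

Every cyclic group is abelian. But p·q = pq while q·p = p³q, so p·q ≠ q·p and G is not abelian. Hence G is not cyclic.

Answer: No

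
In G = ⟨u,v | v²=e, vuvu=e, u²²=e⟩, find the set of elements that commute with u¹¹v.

⟨u¹¹v⟩ ⊆ C_G(u¹¹v) since powers of u¹¹v commute with u¹¹v; so |C_G(u¹¹v)| ≥ |⟨u¹¹v⟩| = 2.
By orbit–stabilizer, |C_G(u¹¹v)| = |G| / |conj. class of u¹¹v| = 44 / 11 = 4.
The 4 elements commuting with u¹¹v are {e, u¹¹, v, u¹¹v}.

Answer: {e, u¹¹, v, u¹¹v}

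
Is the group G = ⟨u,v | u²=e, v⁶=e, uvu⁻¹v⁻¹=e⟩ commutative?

Each pair of generators commutes: u·v = uv = v·u. Since the generators pairwise commute, every element of G commutes with every other, so G is abelian.

Answer: Yes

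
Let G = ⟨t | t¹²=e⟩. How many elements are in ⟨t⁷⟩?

|⟨t⁷⟩| equals the order of t⁷. Compute successive powers until reaching e:
  (t⁷)¹ = t⁷, (t⁷)² = t², (t⁷)³ = t⁹, (t⁷)⁴ = t⁴, (t⁷)⁵ = t¹¹, (t⁷)⁶ = t⁶, (t⁷)⁷ = t, (t⁷)⁸ = t⁸, (t⁷)⁹ = t³, (t⁷)¹⁰ = t¹⁰, (t⁷)¹¹ = t⁵, (t⁷)¹² = e.
The smallest positive k with (t⁷)ᵏ = e is 12, so |⟨t⁷⟩| = 12.

Answer: 12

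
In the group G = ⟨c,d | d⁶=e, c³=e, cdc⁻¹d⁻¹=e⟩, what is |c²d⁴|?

Compute successive powers until reaching e:
  (c²d⁴)¹ = c²d⁴, (c²d⁴)² = cd², (c²d⁴)³ = e.
The smallest positive k with (c²d⁴)ᵏ = e is 3.

Answer: 3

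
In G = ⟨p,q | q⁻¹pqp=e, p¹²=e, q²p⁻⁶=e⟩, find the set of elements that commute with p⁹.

⟨p⁹⟩ ⊆ C_G(p⁹) since powers of p⁹ commute with p⁹; so |C_G(p⁹)| ≥ |⟨p⁹⟩| = 4.
By orbit–stabilizer, |C_G(p⁹)| = |G| / |conj. class of p⁹| = 24 / 2 = 12.
The 12 elements commuting with p⁹ are {e, p, p², p³, p⁴, p⁵, p⁶, p⁷, p⁸, p⁹, p¹⁰, p¹¹}.

Answer: {e, p, p², p³, p⁴, p⁵, p⁶, p⁷, p⁸, p⁹, p¹⁰, p¹¹}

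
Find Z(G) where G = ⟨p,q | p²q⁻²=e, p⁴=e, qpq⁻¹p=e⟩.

An element z ∈ Z(G) iff z commutes with every generator.
For example p² is central: (p²)·p = p³ = p·(p²); (p²)·q = q⁻¹ = q·(p²).
Whereas p ∉ Z(G) since p·q = pq ≠ pq⁻¹ = q·p.
Checking each of the 8 elements this way gives Z(G) = {e, p²}, of order 2.

Answer: {e, p²}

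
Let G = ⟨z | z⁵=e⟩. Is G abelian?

G has a single generator, so G is cyclic and hence abelian.

Answer: Yes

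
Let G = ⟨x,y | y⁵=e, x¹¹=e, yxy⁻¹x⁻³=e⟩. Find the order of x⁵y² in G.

Compute successive powers until reaching e:
  (x⁵y²)¹ = x⁵y², (x⁵y²)² = x⁶y⁴, (x⁵y²)³ = x⁴y, (x⁵y²)⁴ = x⁸y³, (x⁵y²)⁵ = e.
The smallest positive k with (x⁵y²)ᵏ = e is 5.

Answer: 5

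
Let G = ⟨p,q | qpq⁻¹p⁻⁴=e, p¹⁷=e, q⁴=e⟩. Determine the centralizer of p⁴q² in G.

⟨p⁴q²⟩ ⊆ C_G(p⁴q²) since powers of p⁴q² commute with p⁴q²; so |C_G(p⁴q²)| ≥ |⟨p⁴q²⟩| = 2.
By orbit–stabilizer, |C_G(p⁴q²)| = |G| / |conj. class of p⁴q²| = 68 / 17 = 4.
The 4 elements commuting with p⁴q² are {e, p⁴q², p¹¹q, p¹⁰q³}.

Answer: {e, p⁴q², p¹¹q, p¹⁰q³}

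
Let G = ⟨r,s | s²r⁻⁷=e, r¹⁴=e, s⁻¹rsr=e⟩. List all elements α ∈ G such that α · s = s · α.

⟨s⟩ ⊆ C_G(s) since powers of s commute with s; so |C_G(s)| ≥ |⟨s⟩| = 4.
By orbit–stabilizer, |C_G(s)| = |G| / |conj. class of s| = 28 / 7 = 4.
The 4 elements commuting with s are {e, r⁷, s, s⁻¹}.

Answer: {e, r⁷, s, s⁻¹}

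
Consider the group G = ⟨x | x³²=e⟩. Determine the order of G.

G is generated by a single element, so G is cyclic. The relator gives x³² = e and no smaller power is forced to be e, so the 32 powers {e, x, x², x³, x⁴, x⁵, x⁶, x⁷, x⁸, x⁹, x²², x²³, x²¹, x²⁰, x²⁴, x²⁵, x²⁶, x²⁷, x²⁸, x²⁹, x³¹, x³⁰, x¹², x¹³, x¹¹, x¹⁰, x¹⁴, x¹⁵, x¹⁶, x¹⁷, x¹⁸, x¹⁹} are distinct. Hence |G| = 32.

Answer: 32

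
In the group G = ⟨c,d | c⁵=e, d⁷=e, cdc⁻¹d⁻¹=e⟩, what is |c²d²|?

Compute successive powers until reaching e:
  (c²d²)¹ = c²d², (c²d²)² = c⁴d⁴, (c²d²)³ = cd⁶, (c²d²)⁴ = c³d, (c²d²)⁵ = d³, (c²d²)⁶ = c²d⁵, (c²d²)⁷ = c⁴, (c²d²)⁸ = cd², (c²d²)⁹ = c³d⁴, (c²d²)¹⁰ = d⁶, (c²d²)¹¹ = c²d, (c²d²)¹² = c⁴d³, (c²d²)¹³ = cd⁵, (c²d²)¹⁴ = c³, (c²d²)¹⁵ = d², (c²d²)¹⁶ = c²d⁴, (c²d²)¹⁷ = c⁴d⁶, (c²d²)¹⁸ = cd, (c²d²)¹⁹ = c³d³, (c²d²)²⁰ = d⁵, (c²d²)²¹ = c², (c²d²)²² = c⁴d², (c²d²)²³ = cd⁴, (c²d²)²⁴ = c³d⁶, (c²d²)²⁵ = d, (c²d²)²⁶ = c²d³, (c²d²)²⁷ = c⁴d⁵, (c²d²)²⁸ = c, (c²d²)²⁹ = c³d², (c²d²)³⁰ = d⁴, (c²d²)³¹ = c²d⁶, (c²d²)³² = c⁴d, (c²d²)³³ = cd³, (c²d²)³⁴ = c³d⁵, (c²d²)³⁵ = e.
The smallest positive k with (c²d²)ᵏ = e is 35.

Answer: 35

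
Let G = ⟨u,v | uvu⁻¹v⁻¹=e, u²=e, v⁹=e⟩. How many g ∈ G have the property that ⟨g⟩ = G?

G is cyclic of order 18. An element generates G iff its order is 18, and a cyclic group of order 18 has exactly φ(18) = 6 such elements.

Answer: 6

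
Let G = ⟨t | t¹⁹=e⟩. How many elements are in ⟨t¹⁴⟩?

|⟨t¹⁴⟩| equals the order of t¹⁴. Compute successive powers until reaching e:
  (t¹⁴)¹ = t¹⁴, (t¹⁴)² = t⁹, (t¹⁴)³ = t⁴, (t¹⁴)⁴ = t¹⁸, (t¹⁴)⁵ = t¹³, (t¹⁴)⁶ = t⁸, (t¹⁴)⁷ = t³, (t¹⁴)⁸ = t¹⁷, (t¹⁴)⁹ = t¹², (t¹⁴)¹⁰ = t⁷, (t¹⁴)¹¹ = t², (t¹⁴)¹² = t¹⁶, (t¹⁴)¹³ = t¹¹, (t¹⁴)¹⁴ = t⁶, (t¹⁴)¹⁵ = t, (t¹⁴)¹⁶ = t¹⁵, (t¹⁴)¹⁷ = t¹⁰, (t¹⁴)¹⁸ = t⁵, (t¹⁴)¹⁹ = e.
The smallest positive k with (t¹⁴)ᵏ = e is 19, so |⟨t¹⁴⟩| = 19.

Answer: 19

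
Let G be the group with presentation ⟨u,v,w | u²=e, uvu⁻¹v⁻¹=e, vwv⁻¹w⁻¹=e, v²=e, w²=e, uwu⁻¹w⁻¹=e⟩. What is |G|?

Enumerate words in the generators, reducing via the relations: the distinct elements are
  {e, u, v, w, uv, uw, vw, uvw}.
No further products give new elements, so |G| = 8.

Answer: 8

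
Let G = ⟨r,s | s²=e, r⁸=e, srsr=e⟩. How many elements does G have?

Enumerate words in the generators, reducing via the relations: the distinct elements are
  {e, r, s, rs, r², r³, r⁴, r⁵, r⁶, r⁷, r²s, r³s, r⁴s, r⁵s, r⁶s, r⁷s}.
No further products give new elements, so |G| = 16.

Answer: 16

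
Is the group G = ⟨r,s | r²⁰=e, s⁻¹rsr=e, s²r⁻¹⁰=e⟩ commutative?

r·s = rs but s·r = r⁹s⁻¹, so r·s ≠ s·r and G is not abelian.

Answer: No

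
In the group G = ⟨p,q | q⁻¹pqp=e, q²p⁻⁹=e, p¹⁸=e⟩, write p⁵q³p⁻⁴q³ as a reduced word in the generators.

Multiply left to right, reducing at each step:
  (p⁵) · q³ = p⁵q⁻¹
  (p⁵q⁻¹) · p⁻⁴ = q
  q · q³ = e

Answer: e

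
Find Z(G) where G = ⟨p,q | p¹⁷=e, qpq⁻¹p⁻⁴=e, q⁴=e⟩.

An element z ∈ Z(G) iff z commutes with every generator.
For example e is central: e·p = p = p·e; e·q = q = q·e.
Whereas p ∉ Z(G) since p·q = pq ≠ p⁴q = q·p.
Checking each of the 68 elements this way gives Z(G) = {e}, of order 1.

Answer: {e}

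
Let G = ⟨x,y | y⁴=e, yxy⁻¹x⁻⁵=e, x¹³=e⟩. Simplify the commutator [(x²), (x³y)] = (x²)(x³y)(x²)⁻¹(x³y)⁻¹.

[(x²), (x³y)] = (x²)·(x³y)·(x²)⁻¹·(x³y)⁻¹.
  (x²) · (x³y) = x⁵y
  (x⁵y) · (x¹¹) = x⁸y
  (x⁸y) · (x²y³) = x⁵

Answer: x⁵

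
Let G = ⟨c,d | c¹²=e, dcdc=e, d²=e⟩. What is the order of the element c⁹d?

Compute successive powers until reaching e:
  (c⁹d)¹ = c⁹d, (c⁹d)² = e.
The smallest positive k with (c⁹d)ᵏ = e is 2.

Answer: 2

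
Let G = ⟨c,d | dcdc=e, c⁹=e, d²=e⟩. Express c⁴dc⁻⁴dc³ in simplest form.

Multiply left to right, reducing at each step:
  (c⁴) · d = c⁴d
  (c⁴d) · c⁻⁴ = c⁸d
  (c⁸d) · d = c⁸
  (c⁸) · c³ = c²

Answer: c²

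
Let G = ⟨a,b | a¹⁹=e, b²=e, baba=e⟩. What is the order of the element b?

Compute successive powers until reaching e:
  b¹ = b, b² = e.
The smallest positive k with bᵏ = e is 2.

Answer: 2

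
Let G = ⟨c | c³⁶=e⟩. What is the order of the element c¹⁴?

Compute successive powers until reaching e:
  (c¹⁴)¹ = c¹⁴, (c¹⁴)² = c²⁸, (c¹⁴)³ = c⁶, (c¹⁴)⁴ = c²⁰, (c¹⁴)⁵ = c³⁴, (c¹⁴)⁶ = c¹², (c¹⁴)⁷ = c²⁶, (c¹⁴)⁸ = c⁴, (c¹⁴)⁹ = c¹⁸, (c¹⁴)¹⁰ = c³², (c¹⁴)¹¹ = c¹⁰, (c¹⁴)¹² = c²⁴, (c¹⁴)¹³ = c², (c¹⁴)¹⁴ = c¹⁶, (c¹⁴)¹⁵ = c³⁰, (c¹⁴)¹⁶ = c⁸, (c¹⁴)¹⁷ = c²², (c¹⁴)¹⁸ = e.
The smallest positive k with (c¹⁴)ᵏ = e is 18.

Answer: 18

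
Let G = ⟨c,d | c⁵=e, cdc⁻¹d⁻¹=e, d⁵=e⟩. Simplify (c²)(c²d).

Compute (c²) · (c²d) by multiplying left to right and reducing via the relations at each step:
  (c²) · c² = c⁴
  (c⁴) · d = c⁴d

Answer: c⁴d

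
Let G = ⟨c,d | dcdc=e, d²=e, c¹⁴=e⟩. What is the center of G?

An element z ∈ Z(G) iff z commutes with every generator.
For example c⁷ is central: (c⁷)·c = c⁸ = c·(c⁷); (c⁷)·d = c⁷d = d·(c⁷).
Whereas c ∉ Z(G) since c·d = cd ≠ c¹³d = d·c.
Checking each of the 28 elements this way gives Z(G) = {e, c⁷}, of order 2.

Answer: {e, c⁷}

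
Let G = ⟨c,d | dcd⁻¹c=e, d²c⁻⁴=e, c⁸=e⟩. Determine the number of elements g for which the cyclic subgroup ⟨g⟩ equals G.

⟨g⟩ = G would require ord(g) = |G| = 16, but the maximum element order in G is 8 < 16. So G is not cyclic and no single element generates it: the count is 0.

Answer: 0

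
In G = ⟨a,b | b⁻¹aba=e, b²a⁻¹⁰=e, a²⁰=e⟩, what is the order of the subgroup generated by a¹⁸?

|⟨a¹⁸⟩| equals the order of a¹⁸. Compute successive powers until reaching e:
  (a¹⁸)¹ = a¹⁸, (a¹⁸)² = a¹⁶, (a¹⁸)³ = a¹⁴, (a¹⁸)⁴ = a¹², (a¹⁸)⁵ = a¹⁰, (a¹⁸)⁶ = a⁸, (a¹⁸)⁷ = a⁶, (a¹⁸)⁸ = a⁴, (a¹⁸)⁹ = a², (a¹⁸)¹⁰ = e.
The smallest positive k with (a¹⁸)ᵏ = e is 10, so |⟨a¹⁸⟩| = 10.

Answer: 10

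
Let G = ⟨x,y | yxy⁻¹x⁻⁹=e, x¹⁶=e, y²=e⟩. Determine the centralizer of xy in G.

⟨xy⟩ ⊆ C_G(xy) since powers of xy commute with xy; so |C_G(xy)| ≥ |⟨xy⟩| = 16.
By orbit–stabilizer, |C_G(xy)| = |G| / |conj. class of xy| = 32 / 2 = 16.
The 16 elements commuting with xy are {e, x², x⁴, x⁶, x⁸, x¹⁰, x¹², x¹⁴, x⁹y, xy, x¹¹y, x³y, x¹³y, x⁵y, x¹⁵y, x⁷y}.

Answer: {e, x², x⁴, x⁶, x⁸, x¹⁰, x¹², x¹⁴, x⁹y, xy, x¹¹y, x³y, x¹³y, x⁵y, x¹⁵y, x⁷y}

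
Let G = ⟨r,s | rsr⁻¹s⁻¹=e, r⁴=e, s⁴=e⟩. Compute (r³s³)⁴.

Compute successive powers of (r³s³), reducing at each step:
  (r³s³)²: (r³s³) · r³ = r²s³;   (r²s³) · s³ = r²s²
  (r³s³)³: (r²s²) · r³ = rs²;   (rs²) · s³ = rs
  (r³s³)⁴: (rs) · r³ = s;   s · s³ = e

Answer: e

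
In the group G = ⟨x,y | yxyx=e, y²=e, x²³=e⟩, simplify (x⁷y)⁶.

Compute successive powers of (x⁷y), reducing at each step:
  (x⁷y)²: (x⁷y) · x⁷ = y;   y · y = e
  (x⁷y)³: e · x⁷ = x⁷;   (x⁷) · y = x⁷y
  (x⁷y)⁴: (x⁷y) · x⁷ = y;   y · y = e
  (x⁷y)⁵: e · x⁷ = x⁷;   (x⁷) · y = x⁷y
  (x⁷y)⁶: (x⁷y) · x⁷ = y;   y · y = e

Answer: e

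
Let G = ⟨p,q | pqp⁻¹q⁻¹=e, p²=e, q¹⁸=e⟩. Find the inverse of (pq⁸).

The order of (pq⁸) is 18 (smallest k with (pq⁸)ᵏ = e), so (pq⁸)⁻¹ = (pq⁸)¹⁷ = pq¹⁰.
Check: (pq⁸) · (pq¹⁰) → (pq⁸) · p = q⁸;   (q⁸) · q¹⁰ = e, giving e as required.

Answer: pq¹⁰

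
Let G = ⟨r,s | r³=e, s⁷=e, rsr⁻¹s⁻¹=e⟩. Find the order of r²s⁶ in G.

Compute successive powers until reaching e:
  (r²s⁶)¹ = r²s⁶, (r²s⁶)² = rs⁵, (r²s⁶)³ = s⁴, (r²s⁶)⁴ = r²s³, (r²s⁶)⁵ = rs², (r²s⁶)⁶ = s, (r²s⁶)⁷ = r², (r²s⁶)⁸ = rs⁶, (r²s⁶)⁹ = s⁵, (r²s⁶)¹⁰ = r²s⁴, (r²s⁶)¹¹ = rs³, (r²s⁶)¹² = s², (r²s⁶)¹³ = r²s, (r²s⁶)¹⁴ = r, (r²s⁶)¹⁵ = s⁶, (r²s⁶)¹⁶ = r²s⁵, (r²s⁶)¹⁷ = rs⁴, (r²s⁶)¹⁸ = s³, (r²s⁶)¹⁹ = r²s², (r²s⁶)²⁰ = rs, (r²s⁶)²¹ = e.
The smallest positive k with (r²s⁶)ᵏ = e is 21.

Answer: 21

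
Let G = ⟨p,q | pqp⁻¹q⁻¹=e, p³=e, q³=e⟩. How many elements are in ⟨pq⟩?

|⟨pq⟩| equals the order of pq. Compute successive powers until reaching e:
  (pq)¹ = pq, (pq)² = p²q², (pq)³ = e.
The smallest positive k with (pq)ᵏ = e is 3, so |⟨pq⟩| = 3.

Answer: 3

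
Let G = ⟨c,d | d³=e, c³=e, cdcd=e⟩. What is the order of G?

Enumerate words in the generators, reducing via the relations: the distinct elements are
  {c, d, e, cd, c², d², cd², c²d, dc², d²c, cd²c, c²d²}.
No further products give new elements, so |G| = 12.

Answer: 12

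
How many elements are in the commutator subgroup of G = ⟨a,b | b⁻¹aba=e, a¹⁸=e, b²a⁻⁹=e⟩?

G' = [G, G] is generated by all commutators. The generator-pair commutators are: [a, b] = a².
The subgroup they normally generate is {e, a², a⁴, a⁶, a⁸, a¹⁰, a¹², a¹⁴, a¹⁶}, of order 9.
Check: |G/G'| = 36/9 = 4 is the order of the abelianisation.

Answer: 9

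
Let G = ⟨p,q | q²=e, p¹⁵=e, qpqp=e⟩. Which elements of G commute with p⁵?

⟨p⁵⟩ ⊆ C_G(p⁵) since powers of p⁵ commute with p⁵; so |C_G(p⁵)| ≥ |⟨p⁵⟩| = 3.
By orbit–stabilizer, |C_G(p⁵)| = |G| / |conj. class of p⁵| = 30 / 2 = 15.
The 15 elements commuting with p⁵ are {e, p, p², p³, p⁴, p⁵, p⁶, p⁷, p⁸, p⁹, p¹⁰, p¹¹, p¹², p¹³, p¹⁴}.

Answer: {e, p, p², p³, p⁴, p⁵, p⁶, p⁷, p⁸, p⁹, p¹⁰, p¹¹, p¹², p¹³, p¹⁴}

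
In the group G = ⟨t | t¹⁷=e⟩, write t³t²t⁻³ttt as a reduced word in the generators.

Multiply left to right, reducing at each step:
  (t³) · t² = t⁵
  (t⁵) · t⁻³ = t²
  (t²) · t = t³
  (t³) · t = t⁴
  (t⁴) · t = t⁵

Answer: t⁵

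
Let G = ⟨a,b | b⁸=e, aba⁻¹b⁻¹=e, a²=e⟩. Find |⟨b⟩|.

|⟨b⟩| equals the order of b. Compute successive powers until reaching e:
  b¹ = b, b² = b², b³ = b³, b⁴ = b⁴, b⁵ = b⁵, b⁶ = b⁶, b⁷ = b⁷, b⁸ = e.
The smallest positive k with bᵏ = e is 8, so |⟨b⟩| = 8.

Answer: 8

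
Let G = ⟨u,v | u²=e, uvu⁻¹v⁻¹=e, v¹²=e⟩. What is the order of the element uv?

Compute successive powers until reaching e:
  (uv)¹ = uv, (uv)² = v², (uv)³ = uv³, (uv)⁴ = v⁴, (uv)⁵ = uv⁵, (uv)⁶ = v⁶, (uv)⁷ = uv⁷, (uv)⁸ = v⁸, (uv)⁹ = uv⁹, (uv)¹⁰ = v¹⁰, (uv)¹¹ = uv¹¹, (uv)¹² = e.
The smallest positive k with (uv)ᵏ = e is 12.

Answer: 12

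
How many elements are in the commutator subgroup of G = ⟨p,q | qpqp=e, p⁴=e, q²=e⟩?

G' = [G, G] is generated by all commutators. The generator-pair commutators are: [p, q] = p².
The subgroup they normally generate is {e, p²}, of order 2.
Check: |G/G'| = 8/2 = 4 is the order of the abelianisation.

Answer: 2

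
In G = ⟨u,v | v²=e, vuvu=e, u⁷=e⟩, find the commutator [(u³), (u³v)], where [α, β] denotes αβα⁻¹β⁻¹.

[(u³), (u³v)] = (u³)·(u³v)·(u³)⁻¹·(u³v)⁻¹.
  (u³) · (u³v) = u⁶v
  (u⁶v) · (u⁴) = u²v
  (u²v) · (u³v) = u⁶

Answer: u⁶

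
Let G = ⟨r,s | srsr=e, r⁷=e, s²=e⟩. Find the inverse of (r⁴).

The order of (r⁴) is 7 (smallest k with (r⁴)ᵏ = e), so (r⁴)⁻¹ = (r⁴)⁶ = r³.
Check: (r⁴) · (r³) → (r⁴) · r³ = e, giving e as required.

Answer: r³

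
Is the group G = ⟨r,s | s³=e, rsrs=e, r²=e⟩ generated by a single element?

Every cyclic group is abelian. But r·s = rs while s·r = rs², so r·s ≠ s·r and G is not abelian. Hence G is not cyclic.

Answer: No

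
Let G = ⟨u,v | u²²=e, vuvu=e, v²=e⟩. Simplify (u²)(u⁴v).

Compute (u²) · (u⁴v) by multiplying left to right and reducing via the relations at each step:
  (u²) · u⁴ = u⁶
  (u⁶) · v = u⁶v

Answer: u⁶v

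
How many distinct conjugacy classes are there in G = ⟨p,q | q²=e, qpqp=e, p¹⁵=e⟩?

The conjugacy classes (representative and size) are:
  [e] (size 1), [p¹⁴] (size 2), [p²] (size 2), [p³] (size 2), [p⁴] (size 2), [p¹⁰] (size 2), [p⁹] (size 2), [p⁷] (size 2), [p¹³q] (size 15).
Class equation: 1 + 2 + 2 + 2 + 2 + 2 + 2 + 2 + 15 = 30 = |G|. So G has 9 conjugacy classes.

Answer: 9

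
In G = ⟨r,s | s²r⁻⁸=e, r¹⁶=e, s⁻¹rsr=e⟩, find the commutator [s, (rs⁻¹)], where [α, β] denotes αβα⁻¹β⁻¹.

[s, (rs⁻¹)] = s·(rs⁻¹)·s⁻¹·(rs⁻¹)⁻¹.
  s · (rs⁻¹) = r¹⁵
  (r¹⁵) · (s⁻¹) = r⁷s
  (r⁷s) · (rs) = r¹⁴

Answer: r¹⁴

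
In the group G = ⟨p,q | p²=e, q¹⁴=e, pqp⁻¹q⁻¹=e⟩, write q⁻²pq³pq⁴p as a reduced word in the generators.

Multiply left to right, reducing at each step:
  (q¹²) · p = pq¹²
  (pq¹²) · q³ = pq
  (pq) · p = q
  q · q⁴ = q⁵
  (q⁵) · p = pq⁵

Answer: pq⁵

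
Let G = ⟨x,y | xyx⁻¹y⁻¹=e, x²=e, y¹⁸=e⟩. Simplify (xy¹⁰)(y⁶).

Compute (xy¹⁰) · (y⁶) by multiplying left to right and reducing via the relations at each step:
  (xy¹⁰) · y⁶ = xy¹⁶

Answer: xy¹⁶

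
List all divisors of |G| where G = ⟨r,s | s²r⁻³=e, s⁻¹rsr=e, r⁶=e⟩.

|G| = 12 = 2² · 3. By Lagrange's theorem the order of any subgroup divides 12; the divisors of 12 are 1, 2, 3, 4, 6, 12.

Answer: 1, 2, 3, 4, 6, 12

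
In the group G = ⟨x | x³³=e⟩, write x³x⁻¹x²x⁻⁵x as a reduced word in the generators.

Multiply left to right, reducing at each step:
  (x³) · x⁻¹ = x²
  (x²) · x² = x⁴
  (x⁴) · x⁻⁵ = x³²
  (x³²) · x = e

Answer: e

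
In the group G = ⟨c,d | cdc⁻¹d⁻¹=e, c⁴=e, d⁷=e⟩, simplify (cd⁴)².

Compute successive powers of (cd⁴), reducing at each step:
  (cd⁴)²: (cd⁴) · c = c²d⁴;   (c²d⁴) · d⁴ = c²d

Answer: c²d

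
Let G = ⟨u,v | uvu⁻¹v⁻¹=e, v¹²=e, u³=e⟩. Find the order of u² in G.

Compute successive powers until reaching e:
  (u²)¹ = u², (u²)² = u, (u²)³ = e.
The smallest positive k with (u²)ᵏ = e is 3.

Answer: 3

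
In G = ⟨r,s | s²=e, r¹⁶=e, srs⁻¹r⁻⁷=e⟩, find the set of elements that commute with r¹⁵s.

⟨r¹⁵s⟩ ⊆ C_G(r¹⁵s) since powers of r¹⁵s commute with r¹⁵s; so |C_G(r¹⁵s)| ≥ |⟨r¹⁵s⟩| = 4.
By orbit–stabilizer, |C_G(r¹⁵s)| = |G| / |conj. class of r¹⁵s| = 32 / 8 = 4.
The 4 elements commuting with r¹⁵s are {e, r⁸, r⁷s, r¹⁵s}.

Answer: {e, r⁸, r⁷s, r¹⁵s}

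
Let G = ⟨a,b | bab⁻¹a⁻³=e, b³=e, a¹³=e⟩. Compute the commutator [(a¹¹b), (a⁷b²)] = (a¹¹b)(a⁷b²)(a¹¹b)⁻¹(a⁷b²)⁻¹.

[(a¹¹b), (a⁷b²)] = (a¹¹b)·(a⁷b²)·(a¹¹b)⁻¹·(a⁷b²)⁻¹.
  (a¹¹b) · (a⁷b²) = a⁶
  (a⁶) · (a⁵b²) = a¹¹b²
  (a¹¹b²) · (a⁵b) = a⁴

Answer: a⁴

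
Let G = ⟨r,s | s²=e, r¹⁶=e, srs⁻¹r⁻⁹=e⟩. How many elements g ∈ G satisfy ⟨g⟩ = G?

⟨g⟩ = G would require ord(g) = |G| = 32, but the maximum element order in G is 16 < 32. So G is not cyclic and no single element generates it: the count is 0.

Answer: 0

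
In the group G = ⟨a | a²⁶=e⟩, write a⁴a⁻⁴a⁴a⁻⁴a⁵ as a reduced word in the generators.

Multiply left to right, reducing at each step:
  (a⁴) · a⁻⁴ = e
  e · a⁴ = a⁴
  (a⁴) · a⁻⁴ = e
  e · a⁵ = a⁵

Answer: a⁵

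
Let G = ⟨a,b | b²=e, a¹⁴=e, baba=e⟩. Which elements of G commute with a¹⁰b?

⟨a¹⁰b⟩ ⊆ C_G(a¹⁰b) since powers of a¹⁰b commute with a¹⁰b; so |C_G(a¹⁰b)| ≥ |⟨a¹⁰b⟩| = 2.
By orbit–stabilizer, |C_G(a¹⁰b)| = |G| / |conj. class of a¹⁰b| = 28 / 7 = 4.
The 4 elements commuting with a¹⁰b are {e, a⁷, a³b, a¹⁰b}.

Answer: {e, a⁷, a³b, a¹⁰b}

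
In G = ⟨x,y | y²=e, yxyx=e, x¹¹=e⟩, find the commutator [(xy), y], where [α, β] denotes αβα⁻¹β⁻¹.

[(xy), y] = (xy)·y·(xy)⁻¹·y⁻¹.
  (xy) · y = x
  x · (xy) = x²y
  (x²y) · y = x²

Answer: x²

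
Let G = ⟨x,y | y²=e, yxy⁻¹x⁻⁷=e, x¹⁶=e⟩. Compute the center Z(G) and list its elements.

An element z ∈ Z(G) iff z commutes with every generator.
For example x⁸ is central: (x⁸)·x = x⁹ = x·(x⁸); (x⁸)·y = x⁸y = y·(x⁸).
Whereas x ∉ Z(G) since x·y = xy ≠ x⁷y = y·x.
Checking each of the 32 elements this way gives Z(G) = {e, x⁸}, of order 2.

Answer: {e, x⁸}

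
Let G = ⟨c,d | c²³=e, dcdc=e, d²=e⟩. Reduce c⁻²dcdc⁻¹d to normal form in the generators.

Multiply left to right, reducing at each step:
  (c²¹) · d = c²¹d
  (c²¹d) · c = c²⁰d
  (c²⁰d) · d = c²⁰
  (c²⁰) · c⁻¹ = c¹⁹
  (c¹⁹) · d = c¹⁹d

Answer: c¹⁹d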